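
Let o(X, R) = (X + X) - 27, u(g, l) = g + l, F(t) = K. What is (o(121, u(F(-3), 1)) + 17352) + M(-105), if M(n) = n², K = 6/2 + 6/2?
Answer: 28592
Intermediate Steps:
K = 6 (K = 6*(½) + 6*(½) = 3 + 3 = 6)
F(t) = 6
o(X, R) = -27 + 2*X (o(X, R) = 2*X - 27 = -27 + 2*X)
(o(121, u(F(-3), 1)) + 17352) + M(-105) = ((-27 + 2*121) + 17352) + (-105)² = ((-27 + 242) + 17352) + 11025 = (215 + 17352) + 11025 = 17567 + 11025 = 28592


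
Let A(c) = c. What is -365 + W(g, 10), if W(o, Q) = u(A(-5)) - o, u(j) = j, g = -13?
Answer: -357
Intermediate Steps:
W(o, Q) = -5 - o
-365 + W(g, 10) = -365 + (-5 - 1*(-13)) = -365 + (-5 + 13) = -365 + 8 = -357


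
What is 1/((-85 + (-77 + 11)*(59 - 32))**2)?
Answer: 1/3485689 ≈ 2.8689e-7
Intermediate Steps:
1/((-85 + (-77 + 11)*(59 - 32))**2) = 1/((-85 - 66*27)**2) = 1/((-85 - 1782)**2) = 1/((-1867)**2) = 1/3485689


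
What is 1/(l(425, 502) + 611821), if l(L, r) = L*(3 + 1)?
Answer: 1/613521 ≈ 1.6299e-6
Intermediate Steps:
l(L, r) = 4*L (l(L, r) = L*4 = 4*L)
1/(l(425, 502) + 611821) = 1/(4*425 + 611821) = 1/(1700 + 611821) = 1/613521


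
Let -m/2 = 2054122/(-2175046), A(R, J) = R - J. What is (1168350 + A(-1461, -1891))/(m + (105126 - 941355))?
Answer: -254215026388/181883243329 ≈ -1.3977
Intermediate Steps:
m = 2054122/1087523 (m = -4108244/(-2175046) = -4108244*(-1)/2175046 = -2*(-1027061/1087523) = 2054122/1087523 ≈ 1.8888)
(1168350 + A(-1461, -1891))/(m + (105126 - 941355)) = (1168350 + (-1461 - 1*(-1891)))/(2054122/1087523 + (105126 - 941355)) = (1168350 + (-1461 + 1891))/(2054122/1087523 - 836229) = (1168350 + 430)/(-909416216645/1087523) = 1168780*(-1087523/909416216645) = -254215026388/181883243329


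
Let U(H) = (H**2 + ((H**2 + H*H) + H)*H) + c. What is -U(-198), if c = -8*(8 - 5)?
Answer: 15446400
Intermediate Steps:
c = -24 (c = -8*3 = -24)
U(H) = -24 + H**2 + H*(H + 2*H**2) (U(H) = (H**2 + ((H**2 + H*H) + H)*H) - 24 = (H**2 + ((H**2 + H**2) + H)*H) - 24 = (H**2 + (2*H**2 + H)*H) - 24 = (H**2 + (H + 2*H**2)*H) - 24 = (H**2 + H*(H + 2*H**2)) - 24 = -24 + H**2 + H*(H + 2*H**2))
-U(-198) = -(-24 + 2*(-198)**2 + 2*(-198)**3) = -(-24 + 2*39204 + 2*(-7762392)) = -(-24 + 78408 - 15524784) = -1*(-15446400) = 15446400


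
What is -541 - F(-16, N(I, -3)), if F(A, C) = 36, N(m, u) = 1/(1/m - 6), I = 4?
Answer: -577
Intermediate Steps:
N(m, u) = 1/(-6 + 1/m)
-541 - F(-16, N(I, -3)) = -541 - 1*36 = -541 - 36 = -577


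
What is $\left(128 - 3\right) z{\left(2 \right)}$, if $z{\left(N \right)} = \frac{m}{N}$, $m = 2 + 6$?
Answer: $500$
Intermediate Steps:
$m = 8$
$z{\left(N \right)} = \frac{8}{N}$
$\left(128 - 3\right) z{\left(2 \right)} = \left(128 - 3\right) \frac{8}{2} = 125 \cdot 8 \cdot \frac{1}{2} = 125 \cdot 4 = 500$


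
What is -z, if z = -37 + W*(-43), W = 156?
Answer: 6745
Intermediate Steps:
z = -6745 (z = -37 + 156*(-43) = -37 - 6708 = -6745)
-z = -1*(-6745) = 6745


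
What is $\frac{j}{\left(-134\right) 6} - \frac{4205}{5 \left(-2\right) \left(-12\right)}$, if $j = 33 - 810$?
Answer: $- \frac{54793}{1608} \approx -34.075$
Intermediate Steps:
$j = -777$ ($j = 33 - 810 = -777$)
$\frac{j}{\left(-134\right) 6} - \frac{4205}{5 \left(-2\right) \left(-12\right)} = - \frac{777}{\left(-134\right) 6} - \frac{4205}{5 \left(-2\right) \left(-12\right)} = - \frac{777}{-804} - \frac{4205}{\left(-10\right) \left(-12\right)} = \left(-777\right) \left(- \frac{1}{804}\right) - \frac{4205}{120} = \frac{259}{268} - \frac{841}{24} = - \frac{54793}{1608}$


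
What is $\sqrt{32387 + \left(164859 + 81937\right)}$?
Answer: $\sqrt{279183} \approx 528.38$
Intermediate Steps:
$\sqrt{32387 + \left(164859 + 81937\right)} = \sqrt{32387 + 246796} = \sqrt{279183}$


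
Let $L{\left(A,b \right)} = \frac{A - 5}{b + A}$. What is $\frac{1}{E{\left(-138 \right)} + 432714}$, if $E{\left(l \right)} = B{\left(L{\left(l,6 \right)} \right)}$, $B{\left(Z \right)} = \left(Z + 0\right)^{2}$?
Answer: $\frac{144}{62310985} \approx 2.311 \cdot 10^{-6}$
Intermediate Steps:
$L{\left(A,b \right)} = \frac{-5 + A}{A + b}$
$B{\left(Z \right)} = Z^{2}$
$E{\left(l \right)} = \frac{\left(-5 + l\right)^{2}}{\left(6 + l\right)^{2}}$ ($E{\left(l \right)} = \left(\frac{-5 + l}{l + 6}\right)^{2} = \left(\frac{-5 + l}{6 + l}\right)^{2} = \frac{\left(-5 + l\right)^{2}}{\left(6 + l\right)^{2}}$)
$\frac{1}{E{\left(-138 \right)} + 432714} = \frac{1}{\frac{\left(-5 - 138\right)^{2}}{\left(6 - 138\right)^{2}} + 432714} = \frac{1}{\frac{\left(-143\right)^{2}}{17424} + 432714} = \frac{1}{20449 \cdot \frac{1}{17424} + 432714} = \frac{1}{\frac{169}{144} + 432714} = \frac{1}{\frac{62310985}{144}} = \frac{144}{62310985}$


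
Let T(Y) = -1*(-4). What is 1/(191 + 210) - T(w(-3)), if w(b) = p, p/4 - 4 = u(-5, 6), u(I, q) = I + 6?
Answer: -1603/401 ≈ -3.9975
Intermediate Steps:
u(I, q) = 6 + I
p = 20 (p = 16 + 4*(6 - 5) = 16 + 4*1 = 16 + 4 = 20)
w(b) = 20
T(Y) = 4
1/(191 + 210) - T(w(-3)) = 1/(191 + 210) - 1*4 = 1/401 - 4 = -1603/401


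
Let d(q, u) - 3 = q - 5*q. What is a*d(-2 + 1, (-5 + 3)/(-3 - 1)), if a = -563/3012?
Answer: -3941/3012 ≈ -1.3084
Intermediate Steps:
d(q, u) = 3 - 4*q (d(q, u) = 3 + (q - 5*q) = 3 - 4*q)
a = -563/3012 (a = -563*1/3012 = -563/3012 ≈ -0.18692)
a*d(-2 + 1, (-5 + 3)/(-3 - 1)) = -563*(3 - 4*(-2 + 1))/3012 = -563*(3 - 4*(-1))/3012 = -563*(3 + 4)/3012 = -563/3012*7 = -3941/3012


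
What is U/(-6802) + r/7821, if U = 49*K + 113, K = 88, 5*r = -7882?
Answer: -226652989/265992210 ≈ -0.85210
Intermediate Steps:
r = -7882/5 (r = (⅕)*(-7882) = -7882/5 ≈ -1576.4)
U = 4425 (U = 49*88 + 113 = 4312 + 113 = 4425)
U/(-6802) + r/7821 = 4425/(-6802) - 7882/5/7821 = 4425*(-1/6802) - 7882/5*1/7821 = -4425/6802 - 7882/39105 = -226652989/265992210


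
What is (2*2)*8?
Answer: 32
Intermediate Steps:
(2*2)*8 = 4*8 = 32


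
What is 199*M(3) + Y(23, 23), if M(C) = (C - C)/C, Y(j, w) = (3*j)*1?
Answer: 69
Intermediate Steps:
Y(j, w) = 3*j
M(C) = 0 (M(C) = 0/C = 0)
199*M(3) + Y(23, 23) = 199*0 + 3*23 = 0 + 69 = 69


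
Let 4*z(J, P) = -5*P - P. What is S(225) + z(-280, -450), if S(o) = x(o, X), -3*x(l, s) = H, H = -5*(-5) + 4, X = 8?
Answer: 1996/3 ≈ 665.33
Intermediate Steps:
H = 29 (H = 25 + 4 = 29)
x(l, s) = -29/3 (x(l, s) = -1/3*29 = -29/3)
z(J, P) = -3*P/2 (z(J, P) = (-5*P - P)/4 = (-6*P)/4 = -3*P/2)
S(o) = -29/3
S(225) + z(-280, -450) = -29/3 - 3/2*(-450) = -29/3 + 675 = 1996/3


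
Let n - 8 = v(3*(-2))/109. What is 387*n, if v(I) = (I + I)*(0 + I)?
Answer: 365328/109 ≈ 3351.6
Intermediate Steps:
v(I) = 2*I² (v(I) = (2*I)*I = 2*I²)
n = 944/109 (n = 8 + (2*(3*(-2))²)/109 = 8 + (2*(-6)²)*(1/109) = 8 + (2*36)*(1/109) = 8 + 72*(1/109) = 8 + 72/109 = 944/109 ≈ 8.6606)
387*n = 387*(944/109) = 365328/109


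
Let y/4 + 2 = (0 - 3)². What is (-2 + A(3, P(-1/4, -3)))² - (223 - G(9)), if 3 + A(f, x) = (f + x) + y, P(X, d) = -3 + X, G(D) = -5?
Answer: 4633/16 ≈ 289.56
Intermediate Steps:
y = 28 (y = -8 + 4*(0 - 3)² = -8 + 4*(-3)² = -8 + 4*9 = -8 + 36 = 28)
A(f, x) = 25 + f + x (A(f, x) = -3 + ((f + x) + 28) = -3 + (28 + f + x) = 25 + f + x)
(-2 + A(3, P(-1/4, -3)))² - (223 - G(9)) = (-2 + (25 + 3 + (-3 - 1/4)))² - (223 - 1*(-5)) = (-2 + (25 + 3 + (-3 - 1*¼)))² - (223 + 5) = (-2 + (25 + 3 + (-3 - ¼)))² - 1*228 = (-2 + (25 + 3 - 13/4))² - 228 = (-2 + 99/4)² - 228 = (91/4)² - 228 = 8281/16 - 228 = 4633/16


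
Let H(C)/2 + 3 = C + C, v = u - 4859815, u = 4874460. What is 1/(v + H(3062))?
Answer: 1/26887 ≈ 3.7193e-5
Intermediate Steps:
v = 14645 (v = 4874460 - 4859815 = 14645)
H(C) = -6 + 4*C (H(C) = -6 + 2*(C + C) = -6 + 2*(2*C) = -6 + 4*C)
1/(v + H(3062)) = 1/(14645 + (-6 + 4*3062)) = 1/(14645 + (-6 + 12248)) = 1/(14645 + 12242) = 1/26887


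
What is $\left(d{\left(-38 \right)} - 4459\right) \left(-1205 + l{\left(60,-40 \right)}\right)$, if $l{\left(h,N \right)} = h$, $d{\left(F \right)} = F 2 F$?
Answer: $1798795$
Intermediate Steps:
$d{\left(F \right)} = 2 F^{2}$ ($d{\left(F \right)} = 2 F F = 2 F^{2}$)
$\left(d{\left(-38 \right)} - 4459\right) \left(-1205 + l{\left(60,-40 \right)}\right) = \left(2 \left(-38\right)^{2} - 4459\right) \left(-1205 + 60\right) = \left(2 \cdot 1444 - 4459\right) \left(-1145\right) = \left(2888 - 4459\right) \left(-1145\right) = \left(-1571\right) \left(-1145\right) = 1798795$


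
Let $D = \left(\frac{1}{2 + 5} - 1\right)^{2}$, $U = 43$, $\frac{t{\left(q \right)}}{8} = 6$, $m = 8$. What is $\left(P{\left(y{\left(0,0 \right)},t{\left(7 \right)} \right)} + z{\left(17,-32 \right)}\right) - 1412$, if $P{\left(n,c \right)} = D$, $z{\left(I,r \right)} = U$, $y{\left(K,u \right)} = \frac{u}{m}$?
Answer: $- \frac{67045}{49} \approx -1368.3$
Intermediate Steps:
$t{\left(q \right)} = 48$ ($t{\left(q \right)} = 8 \cdot 6 = 48$)
$y{\left(K,u \right)} = \frac{u}{8}$
$z{\left(I,r \right)} = 43$
$D = \frac{36}{49}$ ($D = \left(\frac{1}{7} - 1\right)^{2} = \left(- \frac{6}{7}\right)^{2} = \frac{36}{49} \approx 0.73469$)
$P{\left(n,c \right)} = \frac{36}{49}$
$\left(P{\left(y{\left(0,0 \right)},t{\left(7 \right)} \right)} + z{\left(17,-32 \right)}\right) - 1412 = \left(\frac{36}{49} + 43\right) - 1412 = \frac{2143}{49} - 1412 = - \frac{67045}{49}$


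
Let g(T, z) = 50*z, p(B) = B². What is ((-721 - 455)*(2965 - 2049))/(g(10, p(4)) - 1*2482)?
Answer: 538608/841 ≈ 640.44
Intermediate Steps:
((-721 - 455)*(2965 - 2049))/(g(10, p(4)) - 1*2482) = ((-721 - 455)*(2965 - 2049))/(50*4² - 1*2482) = (-1176*916)/(50*16 - 2482) = -1077216/(800 - 2482) = -1077216/(-1682) = -1077216*(-1/1682) = 538608/841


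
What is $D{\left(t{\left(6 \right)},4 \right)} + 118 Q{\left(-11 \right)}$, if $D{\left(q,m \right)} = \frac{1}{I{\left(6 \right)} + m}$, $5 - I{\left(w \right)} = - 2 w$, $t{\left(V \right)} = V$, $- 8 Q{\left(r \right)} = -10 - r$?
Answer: $- \frac{1235}{84} \approx -14.702$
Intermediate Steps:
$Q{\left(r \right)} = \frac{5}{4} + \frac{r}{8}$ ($Q{\left(r \right)} = - \frac{-10 - r}{8} = \frac{5}{4} + \frac{r}{8}$)
$I{\left(w \right)} = 5 + 2 w$ ($I{\left(w \right)} = 5 - - 2 w = 5 + 2 w$)
$D{\left(q,m \right)} = \frac{1}{17 + m}$ ($D{\left(q,m \right)} = \frac{1}{\left(5 + 2 \cdot 6\right) + m} = \frac{1}{\left(5 + 12\right) + m} = \frac{1}{17 + m}$)
$D{\left(t{\left(6 \right)},4 \right)} + 118 Q{\left(-11 \right)} = \frac{1}{17 + 4} + 118 \left(\frac{5}{4} + \frac{1}{8} \left(-11\right)\right) = \frac{1}{21} + 118 \left(\frac{5}{4} - \frac{11}{8}\right) = \frac{1}{21} + 118 \left(- \frac{1}{8}\right) = \frac{1}{21} - \frac{59}{4} = - \frac{1235}{84}$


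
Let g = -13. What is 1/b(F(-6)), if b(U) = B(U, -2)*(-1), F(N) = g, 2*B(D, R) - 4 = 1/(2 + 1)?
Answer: -6/13 ≈ -0.46154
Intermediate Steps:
B(D, R) = 13/6 (B(D, R) = 2 + 1/(2*(2 + 1)) = 2 + (½)/3 = 2 + (½)*(⅓) = 2 + ⅙ = 13/6)
F(N) = -13
b(U) = -13/6 (b(U) = (13/6)*(-1) = -13/6)
1/b(F(-6)) = 1/(-13/6) = -6/13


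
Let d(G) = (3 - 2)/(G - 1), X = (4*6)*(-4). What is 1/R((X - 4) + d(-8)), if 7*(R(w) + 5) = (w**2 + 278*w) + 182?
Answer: -567/1430594 ≈ -0.00039634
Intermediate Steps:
X = -96 (X = 24*(-4) = -96)
d(G) = 1/(-1 + G)
R(w) = 21 + w**2/7 + 278*w/7 (R(w) = -5 + ((w**2 + 278*w) + 182)/7 = -5 + (182 + w**2 + 278*w)/7 = -5 + (26 + w**2/7 + 278*w/7) = 21 + w**2/7 + 278*w/7)
1/R((X - 4) + d(-8)) = 1/(21 + ((-96 - 4) + 1/(-1 - 8))**2/7 + 278*((-96 - 4) + 1/(-1 - 8))/7) = 1/(21 + (-100 + 1/(-9))**2/7 + 278*(-100 + 1/(-9))/7) = 1/(21 + (-100 - 1/9)**2/7 + 278*(-100 - 1/9)/7) = 1/(21 + (-901/9)**2/7 + (278/7)*(-901/9)) = 1/(21 + (1/7)*(811801/81) - 250478/63) = 1/(21 + 811801/567 - 250478/63) = 1/(-1430594/567) = -567/1430594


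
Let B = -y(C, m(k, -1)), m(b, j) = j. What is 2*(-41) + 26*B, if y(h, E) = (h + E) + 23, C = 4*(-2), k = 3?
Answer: -446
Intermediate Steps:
C = -8
y(h, E) = 23 + E + h (y(h, E) = (E + h) + 23 = 23 + E + h)
B = -14 (B = -(23 - 1 - 8) = -1*14 = -14)
2*(-41) + 26*B = 2*(-41) + 26*(-14) = -82 - 364 = -446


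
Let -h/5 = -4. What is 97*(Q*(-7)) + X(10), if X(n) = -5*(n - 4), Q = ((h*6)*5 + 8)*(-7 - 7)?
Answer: 5779618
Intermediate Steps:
h = 20 (h = -5*(-4) = 20)
Q = -8512 (Q = ((20*6)*5 + 8)*(-7 - 7) = (120*5 + 8)*(-14) = (600 + 8)*(-14) = 608*(-14) = -8512)
X(n) = 20 - 5*n (X(n) = -5*(-4 + n) = 20 - 5*n)
97*(Q*(-7)) + X(10) = 97*(-8512*(-7)) + (20 - 5*10) = 97*59584 + (20 - 50) = 5779648 - 30 = 5779618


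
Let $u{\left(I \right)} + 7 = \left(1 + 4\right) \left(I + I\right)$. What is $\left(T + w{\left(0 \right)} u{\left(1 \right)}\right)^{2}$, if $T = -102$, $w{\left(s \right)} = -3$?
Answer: $12321$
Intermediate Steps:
$u{\left(I \right)} = -7 + 10 I$ ($u{\left(I \right)} = -7 + \left(1 + 4\right) \left(I + I\right) = -7 + 5 \cdot 2 I = -7 + 10 I$)
$\left(T + w{\left(0 \right)} u{\left(1 \right)}\right)^{2} = \left(-102 - 3 \left(-7 + 10 \cdot 1\right)\right)^{2} = \left(-102 - 3 \left(-7 + 10\right)\right)^{2} = \left(-102 - 9\right)^{2} = \left(-111\right)^{2} = 12321$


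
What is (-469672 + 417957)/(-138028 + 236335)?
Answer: -51715/98307 ≈ -0.52606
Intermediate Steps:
(-469672 + 417957)/(-138028 + 236335) = -51715/98307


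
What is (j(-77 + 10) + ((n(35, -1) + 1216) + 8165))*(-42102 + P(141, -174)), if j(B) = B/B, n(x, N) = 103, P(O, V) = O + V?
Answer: -399650475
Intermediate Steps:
j(B) = 1
(j(-77 + 10) + ((n(35, -1) + 1216) + 8165))*(-42102 + P(141, -174)) = (1 + ((103 + 1216) + 8165))*(-42102 + (141 - 174)) = (1 + (1319 + 8165))*(-42102 - 33) = (1 + 9484)*(-42135) = 9485*(-42135) = -399650475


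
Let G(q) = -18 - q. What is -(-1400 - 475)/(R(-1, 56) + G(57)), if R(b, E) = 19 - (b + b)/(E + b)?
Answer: -34375/1026 ≈ -33.504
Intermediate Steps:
R(b, E) = 19 - 2*b/(E + b)
-(-1400 - 475)/(R(-1, 56) + G(57)) = -(-1400 - 475)/((17*(-1) + 19*56)/(56 - 1) + (-18 - 1*57)) = -(-1875)/((-17 + 1064)/55 + (-18 - 57)) = -(-1875)/((1/55)*1047 - 75) = -(-1875)/(1047/55 - 75) = -(-1875)/(-3078/55) = -(-1875)*(-55)/3078 = -1*34375/1026 = -34375/1026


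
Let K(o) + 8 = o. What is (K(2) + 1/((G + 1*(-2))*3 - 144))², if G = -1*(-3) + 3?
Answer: 628849/17424 ≈ 36.091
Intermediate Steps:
G = 6 (G = 3 + 3 = 6)
K(o) = -8 + o
(K(2) + 1/((G + 1*(-2))*3 - 144))² = ((-8 + 2) + 1/((6 + 1*(-2))*3 - 144))² = (-6 + 1/((6 - 2)*3 - 144))² = (-6 + 1/(4*3 - 144))² = (-6 + 1/(12 - 144))² = (-6 + 1/(-132))² = (-6 - 1/132)² = (-793/132)² = 628849/17424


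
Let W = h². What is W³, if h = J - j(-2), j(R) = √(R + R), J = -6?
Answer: -22528 + 59904*I ≈ -22528.0 + 59904.0*I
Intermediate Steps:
j(R) = √2*√R (j(R) = √(2*R) = √2*√R)
h = -6 - 2*I (h = -6 - √2*√(-2) = -6 - √2*I*√2 = -6 - 2*I ≈ -6.0 - 2.0*I)
W = (-6 - 2*I)² ≈ 32.0 + 24.0*I
W³ = (32 + 24*I)³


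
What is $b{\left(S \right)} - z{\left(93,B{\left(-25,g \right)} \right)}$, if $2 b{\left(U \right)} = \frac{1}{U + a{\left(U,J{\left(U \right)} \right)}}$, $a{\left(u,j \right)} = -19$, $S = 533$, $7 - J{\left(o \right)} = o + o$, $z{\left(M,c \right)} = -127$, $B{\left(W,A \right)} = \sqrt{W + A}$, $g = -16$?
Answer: $\frac{130557}{1028} \approx 127.0$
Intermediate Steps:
$B{\left(W,A \right)} = \sqrt{A + W}$
$J{\left(o \right)} = 7 - 2 o$ ($J{\left(o \right)} = 7 - \left(o + o\right) = 7 - 2 o$)
$b{\left(U \right)} = \frac{1}{2 \left(-19 + U\right)}$ ($b{\left(U \right)} = \frac{1}{2 \left(U - 19\right)} = \frac{1}{2 \left(-19 + U\right)}$)
$b{\left(S \right)} - z{\left(93,B{\left(-25,g \right)} \right)} = \frac{1}{2 \left(-19 + 533\right)} - -127 = \frac{1}{2 \cdot 514} + 127 = \frac{1}{2} \cdot \frac{1}{514} + 127 = \frac{1}{1028} + 127 = \frac{130557}{1028}$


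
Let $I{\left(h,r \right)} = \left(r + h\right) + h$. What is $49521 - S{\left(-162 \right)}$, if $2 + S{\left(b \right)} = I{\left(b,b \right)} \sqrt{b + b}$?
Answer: $49523 + 8748 i \approx 49523.0 + 8748.0 i$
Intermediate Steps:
$I{\left(h,r \right)} = r + 2 h$ ($I{\left(h,r \right)} = \left(h + r\right) + h = r + 2 h$)
$S{\left(b \right)} = -2 + 3 \sqrt{2} b^{\frac{3}{2}}$ ($S{\left(b \right)} = -2 + \left(b + 2 b\right) \sqrt{b + b} = -2 + 3 b \sqrt{2 b} = -2 + 3 b \sqrt{2} \sqrt{b} = -2 + 3 \sqrt{2} b^{\frac{3}{2}}$)
$49521 - S{\left(-162 \right)} = 49521 - \left(-2 + 3 \sqrt{2} \left(-162\right)^{\frac{3}{2}}\right) = 49521 - \left(-2 + 3 \sqrt{2} \left(- 1458 i \sqrt{2}\right)\right) = 49521 - \left(-2 - 8748 i\right) = 49521 + \left(2 + 8748 i\right) = 49523 + 8748 i$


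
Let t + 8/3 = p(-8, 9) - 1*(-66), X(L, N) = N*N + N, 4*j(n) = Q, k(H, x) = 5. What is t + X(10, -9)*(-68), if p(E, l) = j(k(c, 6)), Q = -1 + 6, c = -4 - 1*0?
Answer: -57977/12 ≈ -4831.4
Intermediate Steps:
c = -4 (c = -4 + 0 = -4)
Q = 5
j(n) = 5/4 (j(n) = (¼)*5 = 5/4)
p(E, l) = 5/4
X(L, N) = N + N² (X(L, N) = N² + N = N + N²)
t = 775/12 (t = -8/3 + (5/4 - 1*(-66)) = -8/3 + (5/4 + 66) = -8/3 + 269/4 = 775/12 ≈ 64.583)
t + X(10, -9)*(-68) = 775/12 - 9*(1 - 9)*(-68) = 775/12 - 9*(-8)*(-68) = 775/12 + 72*(-68) = 775/12 - 4896 = -57977/12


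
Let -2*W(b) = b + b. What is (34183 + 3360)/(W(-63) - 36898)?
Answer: -37543/36835 ≈ -1.0192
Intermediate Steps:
W(b) = -b (W(b) = -(b + b)/2 = -b)
(34183 + 3360)/(W(-63) - 36898) = (34183 + 3360)/(-1*(-63) - 36898) = 37543/(63 - 36898) = 37543/(-36835) = 37543*(-1/36835) = -37543/36835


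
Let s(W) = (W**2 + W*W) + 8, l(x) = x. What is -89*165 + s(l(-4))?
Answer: -14645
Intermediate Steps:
s(W) = 8 + 2*W**2 (s(W) = (W**2 + W**2) + 8 = 2*W**2 + 8 = 8 + 2*W**2)
-89*165 + s(l(-4)) = -89*165 + (8 + 2*(-4)**2) = -14685 + (8 + 2*16) = -14685 + (8 + 32) = -14685 + 40 = -14645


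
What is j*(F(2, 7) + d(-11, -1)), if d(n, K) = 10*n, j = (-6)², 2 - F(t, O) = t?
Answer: -3960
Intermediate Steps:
F(t, O) = 2 - t
j = 36
j*(F(2, 7) + d(-11, -1)) = 36*((2 - 1*2) + 10*(-11)) = 36*((2 - 2) - 110) = 36*(0 - 110) = 36*(-110) = -3960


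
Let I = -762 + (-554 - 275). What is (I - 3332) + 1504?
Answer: -3419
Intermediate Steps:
I = -1591 (I = -762 - 829 = -1591)
(I - 3332) + 1504 = (-1591 - 3332) + 1504 = -4923 + 1504 = -3419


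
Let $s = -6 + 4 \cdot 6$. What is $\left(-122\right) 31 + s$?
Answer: $-3764$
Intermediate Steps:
$s = 18$ ($s = -6 + 24 = 18$)
$\left(-122\right) 31 + s = \left(-122\right) 31 + 18 = -3782 + 18 = -3764$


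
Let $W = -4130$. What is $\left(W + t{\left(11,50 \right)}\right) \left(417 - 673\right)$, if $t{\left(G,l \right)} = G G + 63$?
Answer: $1010176$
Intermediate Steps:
$t{\left(G,l \right)} = 63 + G^{2}$ ($t{\left(G,l \right)} = G^{2} + 63 = 63 + G^{2}$)
$\left(W + t{\left(11,50 \right)}\right) \left(417 - 673\right) = \left(-4130 + \left(63 + 11^{2}\right)\right) \left(417 - 673\right) = \left(-4130 + \left(63 + 121\right)\right) \left(-256\right) = \left(-4130 + 184\right) \left(-256\right) = \left(-3946\right) \left(-256\right) = 1010176$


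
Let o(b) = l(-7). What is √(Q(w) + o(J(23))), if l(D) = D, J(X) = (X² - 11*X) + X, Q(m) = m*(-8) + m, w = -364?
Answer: 11*√21 ≈ 50.408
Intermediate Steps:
Q(m) = -7*m (Q(m) = -8*m + m = -7*m)
J(X) = X² - 10*X
o(b) = -7
√(Q(w) + o(J(23))) = √(-7*(-364) - 7) = √(2548 - 7) = √2541 = 11*√21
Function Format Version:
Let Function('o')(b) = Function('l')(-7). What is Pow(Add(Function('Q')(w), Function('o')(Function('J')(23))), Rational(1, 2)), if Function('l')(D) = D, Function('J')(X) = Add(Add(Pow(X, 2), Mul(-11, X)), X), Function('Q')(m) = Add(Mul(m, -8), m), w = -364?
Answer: Mul(11, Pow(21, Rational(1, 2))) ≈ 50.408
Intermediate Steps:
Function('Q')(m) = Mul(-7, m) (Function('Q')(m) = Add(Mul(-8, m), m) = Mul(-7, m))
Function('J')(X) = Add(Pow(X, 2), Mul(-10, X))
Function('o')(b) = -7
Pow(Add(Function('Q')(w), Function('o')(Function('J')(23))), Rational(1, 2)) = Pow(Add(Mul(-7, -364), -7), Rational(1, 2)) = Pow(Add(2548, -7), Rational(1, 2)) = Pow(2541, Rational(1, 2)) = Mul(11, Pow(21, Rational(1, 2)))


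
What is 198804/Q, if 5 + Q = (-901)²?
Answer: 49701/202949 ≈ 0.24489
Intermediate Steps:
Q = 811796 (Q = -5 + (-901)² = -5 + 811801 = 811796)
198804/Q = 198804/811796 = 198804*(1/811796) = 49701/202949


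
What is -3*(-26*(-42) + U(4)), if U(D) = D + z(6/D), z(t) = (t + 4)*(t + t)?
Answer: -6675/2 ≈ -3337.5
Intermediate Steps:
z(t) = 2*t*(4 + t) (z(t) = (4 + t)*(2*t) = 2*t*(4 + t))
U(D) = D + 12*(4 + 6/D)/D (U(D) = D + 2*(6/D)*(4 + 6/D) = D + 12*(4 + 6/D)/D)
-3*(-26*(-42) + U(4)) = -3*(-26*(-42) + (4 + 48/4 + 72/4²)) = -3*(1092 + (4 + 48*(¼) + 72*(1/16))) = -3*(1092 + (4 + 12 + 9/2)) = -3*(1092 + 41/2) = -3*2225/2 = -6675/2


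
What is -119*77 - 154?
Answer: -9317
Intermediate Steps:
-119*77 - 154 = -9163 - 154 = -9317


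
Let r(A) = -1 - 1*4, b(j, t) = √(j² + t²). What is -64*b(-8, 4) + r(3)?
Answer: -5 - 256*√5 ≈ -577.43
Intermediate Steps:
r(A) = -5 (r(A) = -1 - 4 = -5)
-64*b(-8, 4) + r(3) = -64*√((-8)² + 4²) - 5 = -64*√(64 + 16) - 5 = -256*√5 - 5 = -5 - 256*√5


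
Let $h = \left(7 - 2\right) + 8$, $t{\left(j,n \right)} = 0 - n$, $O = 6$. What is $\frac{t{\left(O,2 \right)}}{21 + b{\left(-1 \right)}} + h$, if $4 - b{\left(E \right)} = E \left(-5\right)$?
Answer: $\frac{129}{10} \approx 12.9$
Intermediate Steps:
$b{\left(E \right)} = 4 + 5 E$ ($b{\left(E \right)} = 4 - E \left(-5\right) = 4 - - 5 E = 4 + 5 E$)
$t{\left(j,n \right)} = - n$
$h = 13$ ($h = 5 + 8 = 13$)
$\frac{t{\left(O,2 \right)}}{21 + b{\left(-1 \right)}} + h = \frac{\left(-1\right) 2}{21 + \left(4 + 5 \left(-1\right)\right)} + 13 = \frac{1}{21 + \left(4 - 5\right)} \left(-2\right) + 13 = \frac{1}{21 - 1} \left(-2\right) + 13 = \frac{1}{20} \left(-2\right) + 13 = - \frac{1}{10} + 13 = \frac{129}{10}$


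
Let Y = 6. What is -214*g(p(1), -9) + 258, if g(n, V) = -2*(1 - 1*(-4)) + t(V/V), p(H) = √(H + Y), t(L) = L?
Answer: 2184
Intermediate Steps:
p(H) = √(6 + H) (p(H) = √(H + 6) = √(6 + H))
g(n, V) = -9 (g(n, V) = -2*(1 - 1*(-4)) + V/V = -2*(1 + 4) + 1 = -2*5 + 1 = -10 + 1 = -9)
-214*g(p(1), -9) + 258 = -214*(-9) + 258 = 1926 + 258 = 2184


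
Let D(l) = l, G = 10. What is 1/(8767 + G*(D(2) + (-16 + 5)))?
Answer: 1/8677 ≈ 0.00011525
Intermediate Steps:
1/(8767 + G*(D(2) + (-16 + 5))) = 1/(8767 + 10*(2 + (-16 + 5))) = 1/(8767 + 10*(2 - 11)) = 1/(8767 + 10*(-9)) = 1/(8767 - 90) = 1/8677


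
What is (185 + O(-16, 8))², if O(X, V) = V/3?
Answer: 316969/9 ≈ 35219.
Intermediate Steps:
O(X, V) = V/3 (O(X, V) = V*(⅓) = V/3)
(185 + O(-16, 8))² = (185 + (⅓)*8)² = (185 + 8/3)² = (563/3)² = 316969/9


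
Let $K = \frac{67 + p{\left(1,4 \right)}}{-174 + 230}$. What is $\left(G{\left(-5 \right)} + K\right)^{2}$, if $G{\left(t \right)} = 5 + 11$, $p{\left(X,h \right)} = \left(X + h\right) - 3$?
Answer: $\frac{931225}{3136} \approx 296.95$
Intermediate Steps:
$p{\left(X,h \right)} = -3 + X + h$
$G{\left(t \right)} = 16$
$K = \frac{69}{56}$ ($K = \frac{67 + \left(-3 + 1 + 4\right)}{-174 + 230} = \frac{67 + 2}{56} = 69 \cdot \frac{1}{56} = \frac{69}{56} \approx 1.2321$)
$\left(G{\left(-5 \right)} + K\right)^{2} = \left(16 + \frac{69}{56}\right)^{2} = \left(\frac{965}{56}\right)^{2} = \frac{931225}{3136}$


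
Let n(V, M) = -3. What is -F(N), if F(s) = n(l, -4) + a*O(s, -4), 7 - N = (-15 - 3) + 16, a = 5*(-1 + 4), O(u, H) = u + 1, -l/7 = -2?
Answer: -147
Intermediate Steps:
l = 14 (l = -7*(-2) = 14)
O(u, H) = 1 + u
a = 15 (a = 5*3 = 15)
N = 9 (N = 7 - ((-15 - 3) + 16) = 7 - (-18 + 16) = 7 - 1*(-2) = 7 + 2 = 9)
F(s) = 12 + 15*s (F(s) = -3 + 15*(1 + s) = -3 + (15 + 15*s) = 12 + 15*s)
-F(N) = -(12 + 15*9) = -(12 + 135) = -1*147 = -147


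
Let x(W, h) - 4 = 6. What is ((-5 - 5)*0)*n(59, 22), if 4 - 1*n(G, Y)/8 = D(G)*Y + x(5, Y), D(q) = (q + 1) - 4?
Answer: 0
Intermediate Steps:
x(W, h) = 10 (x(W, h) = 4 + 6 = 10)
D(q) = -3 + q (D(q) = (1 + q) - 4 = -3 + q)
n(G, Y) = -48 - 8*Y*(-3 + G) (n(G, Y) = 32 - 8*((-3 + G)*Y + 10) = 32 - 8*(Y*(-3 + G) + 10) = 32 - 8*(10 + Y*(-3 + G)) = 32 + (-80 - 8*Y*(-3 + G)) = -48 - 8*Y*(-3 + G))
((-5 - 5)*0)*n(59, 22) = ((-5 - 5)*0)*(-48 - 8*22*(-3 + 59)) = (-10*0)*(-48 - 8*22*56) = 0*(-48 - 9856) = 0*(-9904) = 0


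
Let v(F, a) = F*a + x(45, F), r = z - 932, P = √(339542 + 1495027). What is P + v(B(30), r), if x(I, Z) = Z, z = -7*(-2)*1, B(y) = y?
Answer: -27510 + 9*√22649 ≈ -26156.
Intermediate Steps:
z = 14 (z = 14*1 = 14)
P = 9*√22649 (P = √1834569 = 9*√22649 ≈ 1354.5)
r = -918 (r = 14 - 932 = -918)
v(F, a) = F + F*a (v(F, a) = F*a + F = F + F*a)
P + v(B(30), r) = 9*√22649 + 30*(1 - 918) = 9*√22649 + 30*(-917) = 9*√22649 - 27510 = -27510 + 9*√22649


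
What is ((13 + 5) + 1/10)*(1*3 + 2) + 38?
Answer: 257/2 ≈ 128.50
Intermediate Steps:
((13 + 5) + 1/10)*(1*3 + 2) + 38 = (18 + 1/10)*(3 + 2) + 38 = (181/10)*5 + 38 = 181/2 + 38 = 257/2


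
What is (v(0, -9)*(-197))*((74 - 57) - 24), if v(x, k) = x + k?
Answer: -12411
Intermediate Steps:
v(x, k) = k + x
(v(0, -9)*(-197))*((74 - 57) - 24) = ((-9 + 0)*(-197))*((74 - 57) - 24) = (-9*(-197))*(17 - 24) = 1773*(-7) = -12411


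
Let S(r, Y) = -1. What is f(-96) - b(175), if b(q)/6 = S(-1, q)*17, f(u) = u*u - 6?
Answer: 9312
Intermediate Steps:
f(u) = -6 + u² (f(u) = u² - 6 = -6 + u²)
b(q) = -102 (b(q) = 6*(-1*17) = 6*(-17) = -102)
f(-96) - b(175) = (-6 + (-96)²) - 1*(-102) = (-6 + 9216) + 102 = 9210 + 102 = 9312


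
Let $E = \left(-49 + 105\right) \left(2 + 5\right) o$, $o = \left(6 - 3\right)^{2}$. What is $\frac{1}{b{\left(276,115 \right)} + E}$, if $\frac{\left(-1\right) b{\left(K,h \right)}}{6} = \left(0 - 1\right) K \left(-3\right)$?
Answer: $- \frac{1}{1440} \approx -0.00069444$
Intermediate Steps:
$b{\left(K,h \right)} = - 18 K$ ($b{\left(K,h \right)} = - 6 \left(0 - 1\right) K \left(-3\right) = - 6 - K \left(-3\right) = - 6 \cdot 3 K = - 18 K$)
$o = 9$ ($o = 3^{2} = 9$)
$E = 3528$ ($E = \left(-49 + 105\right) \left(2 + 5\right) 9 = 56 \cdot 7 \cdot 9 = 56 \cdot 63 = 3528$)
$\frac{1}{b{\left(276,115 \right)} + E} = \frac{1}{\left(-18\right) 276 + 3528} = \frac{1}{-4968 + 3528} = \frac{1}{-1440} = - \frac{1}{1440}$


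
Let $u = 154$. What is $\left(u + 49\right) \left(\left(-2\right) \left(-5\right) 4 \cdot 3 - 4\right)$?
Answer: $23548$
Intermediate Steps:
$\left(u + 49\right) \left(\left(-2\right) \left(-5\right) 4 \cdot 3 - 4\right) = \left(154 + 49\right) \left(\left(-2\right) \left(-5\right) 4 \cdot 3 - 4\right) = 203 \left(10 \cdot 4 \cdot 3 - 4\right) = 203 \left(40 \cdot 3 - 4\right) = 203 \left(120 - 4\right) = 203 \cdot 116 = 23548$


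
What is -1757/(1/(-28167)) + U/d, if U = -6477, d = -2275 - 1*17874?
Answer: 997162309908/20149 ≈ 4.9489e+7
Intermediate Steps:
d = -20149 (d = -2275 - 17874 = -20149)
-1757/(1/(-28167)) + U/d = -1757/(1/(-28167)) - 6477/(-20149) = -1757/(-1/28167) - 6477*(-1/20149) = -1757*(-28167) + 6477/20149 = 49489419 + 6477/20149 = 997162309908/20149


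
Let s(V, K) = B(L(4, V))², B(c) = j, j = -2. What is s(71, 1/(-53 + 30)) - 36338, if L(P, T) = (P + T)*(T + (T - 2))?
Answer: -36334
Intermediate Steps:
L(P, T) = (-2 + 2*T)*(P + T) (L(P, T) = (P + T)*(T + (-2 + T)) = (P + T)*(-2 + 2*T) = (-2 + 2*T)*(P + T))
B(c) = -2
s(V, K) = 4 (s(V, K) = (-2)² = 4)
s(71, 1/(-53 + 30)) - 36338 = 4 - 36338 = -36334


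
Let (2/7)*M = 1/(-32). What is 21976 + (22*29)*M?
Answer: 700999/32 ≈ 21906.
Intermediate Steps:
M = -7/64 (M = (7/2)/(-32) = (7/2)*(-1/32) = -7/64 ≈ -0.10938)
21976 + (22*29)*M = 21976 + (22*29)*(-7/64) = 21976 + 638*(-7/64) = 21976 - 2233/32 = 700999/32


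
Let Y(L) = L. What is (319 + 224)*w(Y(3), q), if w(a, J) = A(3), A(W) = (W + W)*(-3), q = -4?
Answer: -9774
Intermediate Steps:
A(W) = -6*W (A(W) = (2*W)*(-3) = -6*W)
w(a, J) = -18 (w(a, J) = -6*3 = -18)
(319 + 224)*w(Y(3), q) = (319 + 224)*(-18) = 543*(-18) = -9774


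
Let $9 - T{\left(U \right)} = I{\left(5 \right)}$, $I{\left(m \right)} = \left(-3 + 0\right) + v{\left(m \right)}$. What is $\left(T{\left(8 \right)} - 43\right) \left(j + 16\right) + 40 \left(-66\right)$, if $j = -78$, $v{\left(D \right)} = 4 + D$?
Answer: $-160$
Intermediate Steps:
$I{\left(m \right)} = 1 + m$ ($I{\left(m \right)} = \left(-3 + 0\right) + \left(4 + m\right) = -3 + \left(4 + m\right) = 1 + m$)
$T{\left(U \right)} = 3$ ($T{\left(U \right)} = 9 - \left(1 + 5\right) = 9 - 6 = 3$)
$\left(T{\left(8 \right)} - 43\right) \left(j + 16\right) + 40 \left(-66\right) = \left(3 - 43\right) \left(-78 + 16\right) + 40 \left(-66\right) = \left(-40\right) \left(-62\right) - 2640 = 2480 - 2640 = -160$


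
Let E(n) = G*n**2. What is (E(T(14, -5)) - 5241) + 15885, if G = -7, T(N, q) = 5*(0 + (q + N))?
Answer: -3531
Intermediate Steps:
T(N, q) = 5*N + 5*q (T(N, q) = 5*(0 + (N + q)) = 5*(N + q) = 5*N + 5*q)
E(n) = -7*n**2
(E(T(14, -5)) - 5241) + 15885 = (-7*(5*14 + 5*(-5))**2 - 5241) + 15885 = (-7*(70 - 25)**2 - 5241) + 15885 = (-7*45**2 - 5241) + 15885 = (-7*2025 - 5241) + 15885 = (-14175 - 5241) + 15885 = -19416 + 15885 = -3531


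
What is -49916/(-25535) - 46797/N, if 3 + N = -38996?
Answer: 3141635479/995839465 ≈ 3.1548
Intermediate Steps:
N = -38999 (N = -3 - 38996 = -38999)
-49916/(-25535) - 46797/N = -49916/(-25535) - 46797/(-38999) = -49916*(-1/25535) - 46797*(-1/38999) = 49916/25535 + 46797/38999 = 3141635479/995839465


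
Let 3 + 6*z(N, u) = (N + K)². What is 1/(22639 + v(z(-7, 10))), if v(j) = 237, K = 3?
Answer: 1/22876 ≈ 4.3714e-5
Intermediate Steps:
z(N, u) = -½ + (3 + N)²/6 (z(N, u) = -½ + (N + 3)²/6 = -½ + (3 + N)²/6)
1/(22639 + v(z(-7, 10))) = 1/(22639 + 237) = 1/22876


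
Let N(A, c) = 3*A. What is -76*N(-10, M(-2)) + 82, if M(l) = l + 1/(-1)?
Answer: 2362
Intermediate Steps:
M(l) = -1 + l (M(l) = l - 1 = -1 + l)
-76*N(-10, M(-2)) + 82 = -228*(-10) + 82 = -76*(-30) + 82 = 2280 + 82 = 2362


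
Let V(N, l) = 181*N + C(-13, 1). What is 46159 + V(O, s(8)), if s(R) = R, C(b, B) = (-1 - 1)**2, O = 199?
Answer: 82182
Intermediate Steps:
C(b, B) = 4 (C(b, B) = (-2)**2 = 4)
V(N, l) = 4 + 181*N (V(N, l) = 181*N + 4 = 4 + 181*N)
46159 + V(O, s(8)) = 46159 + (4 + 181*199) = 46159 + (4 + 36019) = 46159 + 36023 = 82182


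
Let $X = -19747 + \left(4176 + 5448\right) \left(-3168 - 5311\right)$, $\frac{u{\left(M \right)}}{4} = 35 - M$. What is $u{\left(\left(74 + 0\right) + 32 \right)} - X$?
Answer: $81621359$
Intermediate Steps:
$u{\left(M \right)} = 140 - 4 M$ ($u{\left(M \right)} = 4 \left(35 - M\right) = 140 - 4 M$)
$X = -81621643$ ($X = -19747 + 9624 \left(-8479\right) = -19747 - 81601896 = -81621643$)
$u{\left(\left(74 + 0\right) + 32 \right)} - X = \left(140 - 4 \left(\left(74 + 0\right) + 32\right)\right) - -81621643 = \left(140 - 4 \left(74 + 32\right)\right) + 81621643 = \left(140 - 424\right) + 81621643 = -284 + 81621643 = 81621359$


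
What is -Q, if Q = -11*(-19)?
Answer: -209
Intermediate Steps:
Q = 209
-Q = -1*209 = -209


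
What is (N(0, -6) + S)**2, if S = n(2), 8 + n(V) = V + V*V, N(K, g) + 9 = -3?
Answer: 196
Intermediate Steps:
N(K, g) = -12 (N(K, g) = -9 - 3 = -12)
n(V) = -8 + V + V**2 (n(V) = -8 + (V + V*V) = -8 + (V + V**2) = -8 + V + V**2)
S = -2 (S = -8 + 2 + 2**2 = -8 + 2 + 4 = -2)
(N(0, -6) + S)**2 = (-12 - 2)**2 = (-14)**2 = 196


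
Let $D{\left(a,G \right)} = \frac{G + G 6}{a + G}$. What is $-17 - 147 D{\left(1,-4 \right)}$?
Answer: $-1389$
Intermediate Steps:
$D{\left(a,G \right)} = \frac{7 G}{G + a}$ ($D{\left(a,G \right)} = \frac{G + 6 G}{G + a} = \frac{7 G}{G + a}$)
$-17 - 147 D{\left(1,-4 \right)} = -17 - 147 \cdot 7 \left(-4\right) \frac{1}{-4 + 1} = -17 - 147 \cdot 7 \left(-4\right) \frac{1}{-3} = -17 - 147 \cdot 7 \left(-4\right) \left(- \frac{1}{3}\right) = -17 - 1372 = -1389$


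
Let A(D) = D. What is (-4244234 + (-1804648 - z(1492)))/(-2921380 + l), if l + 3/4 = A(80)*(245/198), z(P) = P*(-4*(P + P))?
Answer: -4656813480/1156827577 ≈ -4.0255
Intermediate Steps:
z(P) = -8*P² (z(P) = P*(-8*P) = -8*P²)
l = 38903/396 (l = -¾ + 80*(245/198) = -¾ + 9800/99 = 38903/396 ≈ 98.240)
(-4244234 + (-1804648 - z(1492)))/(-2921380 + l) = (-4244234 + (-1804648 - (-8)*1492²))/(-2921380 + 38903/396) = (-4244234 + (-1804648 - (-8)*2226064))/(-1156827577/396) = (-4244234 + (-1804648 - 1*(-17808512)))*(-396/1156827577) = (-4244234 + (-1804648 + 17808512))*(-396/1156827577) = (-4244234 + 16003864)*(-396/1156827577) = 11759630*(-396/1156827577) = -4656813480/1156827577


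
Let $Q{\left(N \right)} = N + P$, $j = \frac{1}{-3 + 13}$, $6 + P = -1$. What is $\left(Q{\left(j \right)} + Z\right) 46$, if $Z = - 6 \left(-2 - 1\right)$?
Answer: $\frac{2553}{5} \approx 510.6$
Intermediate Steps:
$P = -7$ ($P = -6 - 1 = -7$)
$j = \frac{1}{10} \approx 0.1$
$Z = 18$ ($Z = \left(-6\right) \left(-3\right) = 18$)
$Q{\left(N \right)} = -7 + N$ ($Q{\left(N \right)} = N - 7 = -7 + N$)
$\left(Q{\left(j \right)} + Z\right) 46 = \left(\left(-7 + \frac{1}{10}\right) + 18\right) 46 = \left(- \frac{69}{10} + 18\right) 46 = \frac{111}{10} \cdot 46 = \frac{2553}{5}$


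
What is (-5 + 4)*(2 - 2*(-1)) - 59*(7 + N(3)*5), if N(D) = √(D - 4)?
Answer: -417 - 295*I ≈ -417.0 - 295.0*I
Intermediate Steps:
N(D) = √(-4 + D)
(-5 + 4)*(2 - 2*(-1)) - 59*(7 + N(3)*5) = (-5 + 4)*(2 - 2*(-1)) - 59*(7 + √(-4 + 3)*5) = -(2 + 2) - 59*(7 + √(-1)*5) = -1*4 - 59*(7 + I*5) = -4 - 59*(7 + 5*I) = -4 + (-413 - 295*I) = -417 - 295*I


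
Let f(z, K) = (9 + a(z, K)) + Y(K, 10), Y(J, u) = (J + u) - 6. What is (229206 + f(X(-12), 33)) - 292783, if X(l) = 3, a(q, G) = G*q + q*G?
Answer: -63333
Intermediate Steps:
Y(J, u) = -6 + J + u
a(q, G) = 2*G*q (a(q, G) = G*q + G*q = 2*G*q)
f(z, K) = 13 + K + 2*K*z (f(z, K) = (9 + 2*K*z) + (-6 + K + 10) = (9 + 2*K*z) + (4 + K) = 13 + K + 2*K*z)
(229206 + f(X(-12), 33)) - 292783 = (229206 + (13 + 33 + 2*33*3)) - 292783 = (229206 + (13 + 33 + 198)) - 292783 = (229206 + 244) - 292783 = 229450 - 292783 = -63333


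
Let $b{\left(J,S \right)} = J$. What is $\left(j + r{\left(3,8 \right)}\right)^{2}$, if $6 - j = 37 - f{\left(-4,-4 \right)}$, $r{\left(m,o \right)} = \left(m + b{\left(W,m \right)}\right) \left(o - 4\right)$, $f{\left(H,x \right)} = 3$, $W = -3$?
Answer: $784$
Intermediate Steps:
$r{\left(m,o \right)} = \left(-4 + o\right) \left(-3 + m\right)$ ($r{\left(m,o \right)} = \left(m - 3\right) \left(o - 4\right) = \left(-3 + m\right) \left(-4 + o\right) = \left(-4 + o\right) \left(-3 + m\right)$)
$j = -28$ ($j = 6 - \left(37 - 3\right) = 6 - 34 = -28$)
$\left(j + r{\left(3,8 \right)}\right)^{2} = \left(-28 + \left(12 - 12 - 24 + 3 \cdot 8\right)\right)^{2} = \left(-28 + \left(12 - 12 - 24 + 24\right)\right)^{2} = \left(-28 + 0\right)^{2} = \left(-28\right)^{2} = 784$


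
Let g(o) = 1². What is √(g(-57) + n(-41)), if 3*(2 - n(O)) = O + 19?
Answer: √93/3 ≈ 3.2146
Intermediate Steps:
g(o) = 1
n(O) = -13/3 - O/3 (n(O) = 2 - (O + 19)/3 = 2 - (19 + O)/3 = 2 + (-19/3 - O/3) = -13/3 - O/3)
√(g(-57) + n(-41)) = √(1 + (-13/3 - ⅓*(-41))) = √(1 + (-13/3 + 41/3)) = √(1 + 28/3) = √(31/3) = √93/3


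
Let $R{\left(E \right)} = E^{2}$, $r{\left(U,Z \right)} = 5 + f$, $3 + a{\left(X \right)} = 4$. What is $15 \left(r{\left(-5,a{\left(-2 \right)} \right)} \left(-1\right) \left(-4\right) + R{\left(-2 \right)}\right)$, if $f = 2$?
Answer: $480$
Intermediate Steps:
$a{\left(X \right)} = 1$ ($a{\left(X \right)} = -3 + 4 = 1$)
$r{\left(U,Z \right)} = 7$ ($r{\left(U,Z \right)} = 5 + 2 = 7$)
$15 \left(r{\left(-5,a{\left(-2 \right)} \right)} \left(-1\right) \left(-4\right) + R{\left(-2 \right)}\right) = 15 \left(7 \left(-1\right) \left(-4\right) + \left(-2\right)^{2}\right) = 15 \left(\left(-7\right) \left(-4\right) + 4\right) = 15 \left(28 + 4\right) = 15 \cdot 32 = 480$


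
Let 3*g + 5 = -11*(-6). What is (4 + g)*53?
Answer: 3869/3 ≈ 1289.7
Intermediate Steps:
g = 61/3 (g = -5/3 + (-11*(-6))/3 = -5/3 + (⅓)*66 = -5/3 + 22 = 61/3 ≈ 20.333)
(4 + g)*53 = (4 + 61/3)*53 = (73/3)*53 = 3869/3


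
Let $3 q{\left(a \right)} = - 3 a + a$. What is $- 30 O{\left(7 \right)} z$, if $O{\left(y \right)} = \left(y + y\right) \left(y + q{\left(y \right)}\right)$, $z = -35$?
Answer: $34300$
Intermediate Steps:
$q{\left(a \right)} = - \frac{2 a}{3}$ ($q{\left(a \right)} = \frac{- 3 a + a}{3} = \frac{\left(-2\right) a}{3} = - \frac{2 a}{3}$)
$O{\left(y \right)} = \frac{2 y^{2}}{3}$ ($O{\left(y \right)} = \left(y + y\right) \left(y - \frac{2 y}{3}\right) = 2 y \frac{y}{3} = \frac{2 y^{2}}{3}$)
$- 30 O{\left(7 \right)} z = - 30 \frac{2 \cdot 7^{2}}{3} \left(-35\right) = - 30 \cdot \frac{2}{3} \cdot 49 \left(-35\right) = \left(-30\right) \frac{98}{3} \left(-35\right) = \left(-980\right) \left(-35\right) = 34300$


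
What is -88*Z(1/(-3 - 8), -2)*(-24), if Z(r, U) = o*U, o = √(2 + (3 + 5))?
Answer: -4224*√10 ≈ -13357.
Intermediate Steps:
o = √10 (o = √(2 + 8) = √10 ≈ 3.1623)
Z(r, U) = U*√10 (Z(r, U) = √10*U = U*√10)
-88*Z(1/(-3 - 8), -2)*(-24) = -(-176)*√10*(-24) = (176*√10)*(-24) = -4224*√10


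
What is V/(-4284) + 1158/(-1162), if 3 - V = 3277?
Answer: -41303/177786 ≈ -0.23232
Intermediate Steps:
V = -3274 (V = 3 - 1*3277 = 3 - 3277 = -3274)
V/(-4284) + 1158/(-1162) = -3274/(-4284) + 1158/(-1162) = -3274*(-1/4284) + 1158*(-1/1162) = 1637/2142 - 579/581 = -41303/177786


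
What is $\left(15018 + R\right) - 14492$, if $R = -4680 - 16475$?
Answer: $-20629$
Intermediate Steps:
$R = -21155$
$\left(15018 + R\right) - 14492 = \left(15018 - 21155\right) - 14492 = -6137 - 14492 = -20629$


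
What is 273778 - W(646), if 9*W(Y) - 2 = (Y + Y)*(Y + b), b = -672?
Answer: 2497592/9 ≈ 2.7751e+5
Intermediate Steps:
W(Y) = 2/9 + 2*Y*(-672 + Y)/9 (W(Y) = 2/9 + ((Y + Y)*(Y - 672))/9 = 2/9 + ((2*Y)*(-672 + Y))/9 = 2/9 + (2*Y*(-672 + Y))/9 = 2/9 + 2*Y*(-672 + Y)/9)
273778 - W(646) = 273778 - (2/9 - 448/3*646 + (2/9)*646²) = 273778 - (2/9 - 289408/3 + (2/9)*417316) = 273778 - (2/9 - 289408/3 + 834632/9) = 273778 - 1*(-33590/9) = 273778 + 33590/9 = 2497592/9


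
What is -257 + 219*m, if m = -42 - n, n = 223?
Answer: -58292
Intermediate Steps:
m = -265 (m = -42 - 1*223 = -42 - 223 = -265)
-257 + 219*m = -257 + 219*(-265) = -257 - 58035 = -58292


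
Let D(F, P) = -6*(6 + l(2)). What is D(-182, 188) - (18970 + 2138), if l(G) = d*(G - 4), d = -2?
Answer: -21168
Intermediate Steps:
l(G) = 8 - 2*G (l(G) = -2*(G - 4) = -2*(-4 + G) = 8 - 2*G)
D(F, P) = -60 (D(F, P) = -6*(6 + (8 - 2*2)) = -6*(6 + (8 - 4)) = -6*(6 + 4) = -6*10 = -60)
D(-182, 188) - (18970 + 2138) = -60 - (18970 + 2138) = -60 - 1*21108 = -60 - 21108 = -21168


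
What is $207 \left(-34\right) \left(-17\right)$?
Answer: $119646$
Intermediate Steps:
$207 \left(-34\right) \left(-17\right) = \left(-7038\right) \left(-17\right) = 119646$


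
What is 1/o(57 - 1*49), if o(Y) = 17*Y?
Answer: 1/136 ≈ 0.0073529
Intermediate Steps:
1/o(57 - 1*49) = 1/(17*(57 - 1*49)) = 1/(17*(57 - 49)) = 1/(17*8) = 1/136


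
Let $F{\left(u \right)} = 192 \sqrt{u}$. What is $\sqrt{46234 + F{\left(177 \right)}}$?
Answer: $\sqrt{46234 + 192 \sqrt{177}} \approx 220.88$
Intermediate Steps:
$\sqrt{46234 + F{\left(177 \right)}} = \sqrt{46234 + 192 \sqrt{177}}$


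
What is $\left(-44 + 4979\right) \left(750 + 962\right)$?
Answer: $8448720$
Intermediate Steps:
$\left(-44 + 4979\right) \left(750 + 962\right) = 4935 \cdot 1712 = 8448720$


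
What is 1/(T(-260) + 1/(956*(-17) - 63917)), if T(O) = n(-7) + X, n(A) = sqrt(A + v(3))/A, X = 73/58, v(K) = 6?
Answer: 1333384991339142/1699829963837413 + 151344610474428*I/1699829963837413 ≈ 0.78442 + 0.089035*I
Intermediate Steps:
X = 73/58 (X = 73*(1/58) = 73/58 ≈ 1.2586)
n(A) = sqrt(6 + A)/A (n(A) = sqrt(A + 6)/A = sqrt(6 + A)/A)
T(O) = 73/58 - I/7 (T(O) = sqrt(6 - 7)/(-7) + 73/58 = -I/7 + 73/58 = 73/58 - I/7)
1/(T(-260) + 1/(956*(-17) - 63917)) = 1/((73/58 - I/7) + 1/(956*(-17) - 63917)) = 1/((73/58 - I/7) + 1/(-16252 - 63917)) = 1/((73/58 - I/7) + 1/(-80169)) = 1/((73/58 - I/7) - 1/80169) = 1/(5852279/4649802 - I/7) = 1059412273320996*(5852279/4649802 + I/7)/1699829963837413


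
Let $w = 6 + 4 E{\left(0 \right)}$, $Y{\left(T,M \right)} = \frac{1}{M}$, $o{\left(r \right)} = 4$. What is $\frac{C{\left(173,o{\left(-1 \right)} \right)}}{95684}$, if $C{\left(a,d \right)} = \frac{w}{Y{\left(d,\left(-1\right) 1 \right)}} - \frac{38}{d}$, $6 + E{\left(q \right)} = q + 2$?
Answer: $\frac{1}{191368} \approx 5.2255 \cdot 10^{-6}$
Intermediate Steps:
$E{\left(q \right)} = -4 + q$ ($E{\left(q \right)} = -6 + \left(q + 2\right) = -6 + \left(2 + q\right) = -4 + q$)
$w = -10$ ($w = 6 + 4 \left(-4 + 0\right) = 6 + 4 \left(-4\right) = 6 - 16 = -10$)
$C{\left(a,d \right)} = 10 - \frac{38}{d}$ ($C{\left(a,d \right)} = - \frac{10}{\frac{1}{\left(-1\right) 1}} - \frac{38}{d} = - \frac{10}{\frac{1}{-1}} - \frac{38}{d} = - \frac{10}{-1} - \frac{38}{d} = \left(-10\right) \left(-1\right) - \frac{38}{d} = 10 - \frac{38}{d}$)
$\frac{C{\left(173,o{\left(-1 \right)} \right)}}{95684} = \frac{10 - \frac{38}{4}}{95684} = \left(10 - \frac{19}{2}\right) \frac{1}{95684} = \frac{1}{2} \cdot \frac{1}{95684} = \frac{1}{191368}$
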